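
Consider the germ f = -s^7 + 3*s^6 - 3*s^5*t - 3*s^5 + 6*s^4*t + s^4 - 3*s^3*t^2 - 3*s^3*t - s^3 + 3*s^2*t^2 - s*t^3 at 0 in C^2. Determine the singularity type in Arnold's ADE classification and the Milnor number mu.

The Hessian of f at 0 is [[0, 0], [0, 0]] with rank 0, so corank 2. A Groebner basis of the Jacobian ideal J(f) in C{s,t} is {3*s^2 + t^4 + t^3, s^3, s^2*t - s^2 - t^3/3, -2*s^2 + s*t^2 - 2*t^3/3}; counting standard monomials gives mu = 7. Corank 2; j^3 = -s^3 is a perfect cube, so E-series; the 4-jet and mu = 7 give E_7.

Type E_7, Milnor number mu = 7.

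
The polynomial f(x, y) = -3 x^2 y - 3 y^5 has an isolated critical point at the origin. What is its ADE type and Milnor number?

The Hessian of f at 0 has rank 0. Corank 2; j^3 = -3*x^2*y has shape L^2 M (L != M), so D-series; mu = 6 gives D_6.

Type D6, Milnor number mu = 6.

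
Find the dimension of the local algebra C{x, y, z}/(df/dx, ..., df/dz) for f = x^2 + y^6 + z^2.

5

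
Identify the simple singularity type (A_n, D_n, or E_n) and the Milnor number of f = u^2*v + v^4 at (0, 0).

The Hessian of f at 0 has rank 0. Corank 2; j^3 = u^2*v has shape L^2 M (L != M), so D-series; mu = 5 gives D_5.

Type D_5, Milnor number mu = 5.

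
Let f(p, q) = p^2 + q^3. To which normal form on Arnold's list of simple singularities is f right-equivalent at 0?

The Hessian of f at 0 has rank 1. Corank 1: A-series; mu = 2 gives A_2.

A_{2}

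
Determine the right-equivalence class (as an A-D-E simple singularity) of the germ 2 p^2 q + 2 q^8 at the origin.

D9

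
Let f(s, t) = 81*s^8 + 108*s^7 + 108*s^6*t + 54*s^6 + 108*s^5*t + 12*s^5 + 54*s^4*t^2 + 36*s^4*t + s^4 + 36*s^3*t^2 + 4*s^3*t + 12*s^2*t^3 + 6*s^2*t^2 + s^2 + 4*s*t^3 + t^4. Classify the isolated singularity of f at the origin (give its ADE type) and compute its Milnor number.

The Hessian of f at 0 has rank 1. Corank 1: A-series; mu = 3 gives A_3.

Type A3, Milnor number mu = 3.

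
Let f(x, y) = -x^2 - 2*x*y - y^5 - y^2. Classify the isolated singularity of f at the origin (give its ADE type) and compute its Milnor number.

Type A4, Milnor number mu = 4.

The Hessian of f at 0 has rank 1. Corank 1: A-series; mu = 4 gives A_4.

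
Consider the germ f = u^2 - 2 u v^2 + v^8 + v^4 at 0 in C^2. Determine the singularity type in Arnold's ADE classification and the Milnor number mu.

Type A7, Milnor number mu = 7.

The Hessian of f at 0 has rank 1. Corank 1: A-series; mu = 7 gives A_7.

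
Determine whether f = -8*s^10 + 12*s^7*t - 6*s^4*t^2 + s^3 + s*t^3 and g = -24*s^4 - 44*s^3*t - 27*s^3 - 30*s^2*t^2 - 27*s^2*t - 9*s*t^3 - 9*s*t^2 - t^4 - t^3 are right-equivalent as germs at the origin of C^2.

Yes.

The Hessian of f at 0 is [[0, 0], [0, 0]] with rank 0, so corank 2. A Groebner basis of the Jacobian ideal J(f) in C{s,t} is {s^3, s*t^2, 3*s^2 + t^3}; counting standard monomials gives mu = 7. Corank 2; j^3 = s^3 is a perfect cube, so E-series; the 4-jet and mu = 7 give E_7. The Hessian of g at 0 is [[0, 0], [0, 0]] with rank 0, so corank 2. A Groebner basis of the Jacobian ideal J(g) in C{s,t} is {19683*s^2/4 + 6561*s*t/2 + t^4 + 27*t^3/4 + 2187*t^2/4, s^3 + 135*s^2/4 + 45*s*t/2 + t^3/12 + 15*t^2/4, s^2*t - 243*s^2/4 - 81*s*t/2 - 7*t^3/36 - 27*t^2/4, 81*s^2 + s*t^2 + 54*s*t + 4*t^3/9 + 9*t^2}; counting standard monomials gives mu = 7. Corank 2; j^3 = -(3*s + t)^3 is a perfect cube, so E-series; the 4-jet and mu = 7 give E_7. Both have type E_7, hence right-equivalent.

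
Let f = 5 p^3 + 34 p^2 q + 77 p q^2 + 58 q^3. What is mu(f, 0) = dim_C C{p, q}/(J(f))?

The Hessian of f at 0 is [[0, 0], [0, 0]] with rank 0, so corank 2. A Groebner basis of the Jacobian ideal J(f) in C{p,q} is {q^3, p^2 - 13*q^2, p*q + 4*q^2}; counting standard monomials gives mu = 4. Corank 2; j^3 = (p + 2*q)*(5*p^2 + 24*p*q + 29*q^2) splits into three distinct lines over C (the quadratic factor has nonzero discriminant), so D_4.

4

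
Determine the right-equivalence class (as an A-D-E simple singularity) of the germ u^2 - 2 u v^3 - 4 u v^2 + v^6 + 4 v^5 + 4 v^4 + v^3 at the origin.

A_2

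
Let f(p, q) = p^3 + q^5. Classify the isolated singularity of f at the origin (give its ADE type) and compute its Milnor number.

Type E8, Milnor number mu = 8.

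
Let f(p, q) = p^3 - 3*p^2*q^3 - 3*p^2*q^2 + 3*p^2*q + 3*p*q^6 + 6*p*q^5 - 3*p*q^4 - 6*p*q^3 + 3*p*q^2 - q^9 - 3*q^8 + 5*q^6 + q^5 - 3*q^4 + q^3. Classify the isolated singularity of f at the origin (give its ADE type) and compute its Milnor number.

Type E8, Milnor number mu = 8.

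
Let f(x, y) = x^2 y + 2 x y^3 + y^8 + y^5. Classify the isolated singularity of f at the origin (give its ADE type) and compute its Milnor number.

The Hessian of f at 0 has rank 0. Corank 2; j^3 = x^2*y has shape L^2 M (L != M), so D-series; mu = 9 gives D_9.

Type D9, Milnor number mu = 9.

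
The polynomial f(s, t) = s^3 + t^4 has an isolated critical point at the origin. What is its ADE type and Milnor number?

The Hessian of f at 0 has rank 0. Corank 2; j^3 = s^3 is a perfect cube, so E-series; the 4-jet and mu = 6 give E_6.

Type E_6, Milnor number mu = 6.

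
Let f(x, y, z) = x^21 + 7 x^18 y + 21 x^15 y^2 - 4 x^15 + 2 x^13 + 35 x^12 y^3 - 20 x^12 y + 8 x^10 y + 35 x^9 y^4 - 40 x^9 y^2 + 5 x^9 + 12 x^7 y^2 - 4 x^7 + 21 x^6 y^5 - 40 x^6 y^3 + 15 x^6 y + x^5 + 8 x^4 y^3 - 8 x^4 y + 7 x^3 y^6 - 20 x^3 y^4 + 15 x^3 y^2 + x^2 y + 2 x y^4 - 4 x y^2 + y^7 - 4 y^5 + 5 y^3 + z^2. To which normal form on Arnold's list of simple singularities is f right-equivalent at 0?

The Hessian of f at 0 is [[0, 0, 0], [0, 0, 0], [0, 0, 2]] with rank 1, so corank 2. A Groebner basis of the Jacobian ideal J(f) in C{x,y,z} is {y^3, x^2 - y^2, x*y - 2*y^2, z}; counting standard monomials gives mu = 4. Corank 2; j^3 = y*(x^2 - 4*x*y + 5*y^2) splits into three distinct lines over C (the quadratic factor has nonzero discriminant), so D_4.

D_{4}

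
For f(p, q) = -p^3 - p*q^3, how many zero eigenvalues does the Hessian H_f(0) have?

The Hessian at 0 is [[0, 0], [0, 0]] of rank 0; hence corank 2.

2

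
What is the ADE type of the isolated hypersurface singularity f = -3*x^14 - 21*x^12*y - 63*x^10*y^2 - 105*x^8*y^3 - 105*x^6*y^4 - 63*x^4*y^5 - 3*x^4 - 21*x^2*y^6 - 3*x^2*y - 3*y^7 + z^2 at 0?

The Hessian of f at 0 has rank 1. Corank 2; j^3 = -3*x^2*y has shape L^2 M (L != M), so D-series; mu = 8 gives D_8.

D_{8}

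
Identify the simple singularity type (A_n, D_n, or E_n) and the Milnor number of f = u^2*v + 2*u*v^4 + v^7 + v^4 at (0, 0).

The Hessian of f at 0 is [[0, 0], [0, 0]] with rank 0, so corank 2. A Groebner basis of the Jacobian ideal J(f) in C{u,v} is {u^3, u^2/4 + v^3, u*v}; counting standard monomials gives mu = 5. Corank 2; j^3 = u^2*v has shape L^2 M (L != M), so D-series; mu = 5 gives D_5.

Type D_{5}, Milnor number mu = 5.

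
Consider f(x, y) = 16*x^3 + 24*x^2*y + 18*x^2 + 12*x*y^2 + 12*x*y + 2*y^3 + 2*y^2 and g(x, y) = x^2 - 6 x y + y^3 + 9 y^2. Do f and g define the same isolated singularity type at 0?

Yes.

The Hessian of f at 0 is [[36, 12], [12, 4]] with rank 1, so corank 1. A Groebner basis of the Jacobian ideal J(f) in C{x,y} is {y^2, x + y/3}; counting standard monomials gives mu = 2. Corank 1: A-series; mu = 2 gives A_2. The Hessian of g at 0 is [[2, -6], [-6, 18]] with rank 1, so corank 1. A Groebner basis of the Jacobian ideal J(g) in C{x,y} is {y^2, x - 3*y}; counting standard monomials gives mu = 2. Corank 1: A-series; mu = 2 gives A_2. Both have type A_2, hence right-equivalent.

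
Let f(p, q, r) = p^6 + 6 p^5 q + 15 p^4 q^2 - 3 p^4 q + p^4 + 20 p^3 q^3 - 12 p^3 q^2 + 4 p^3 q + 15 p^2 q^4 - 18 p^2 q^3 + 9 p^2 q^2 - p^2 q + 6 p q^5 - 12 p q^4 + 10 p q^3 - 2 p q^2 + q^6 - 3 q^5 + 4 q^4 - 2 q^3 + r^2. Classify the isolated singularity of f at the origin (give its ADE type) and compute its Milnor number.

Type D_4, Milnor number mu = 4.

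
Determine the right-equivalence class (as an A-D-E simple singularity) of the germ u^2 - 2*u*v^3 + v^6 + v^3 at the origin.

The Hessian of f at 0 is [[2, 0], [0, 0]] with rank 1, so corank 1. A Groebner basis of the Jacobian ideal J(f) in C{u,v} is {v^2, u}; counting standard monomials gives mu = 2. Corank 1: A-series; mu = 2 gives A_2.

A_{2}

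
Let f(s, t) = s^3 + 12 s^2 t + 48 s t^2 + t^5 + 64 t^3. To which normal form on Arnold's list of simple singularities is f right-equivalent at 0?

E_{8}

The Hessian of f at 0 is [[0, 0], [0, 0]] with rank 0, so corank 2. A Groebner basis of the Jacobian ideal J(f) in C{s,t} is {t^4, s^2 + 8*s*t + 16*t^2}; counting standard monomials gives mu = 8. Corank 2; j^3 = (s + 4*t)^3 is a perfect cube, so E-series; the 5-jet and mu = 8 give E_8.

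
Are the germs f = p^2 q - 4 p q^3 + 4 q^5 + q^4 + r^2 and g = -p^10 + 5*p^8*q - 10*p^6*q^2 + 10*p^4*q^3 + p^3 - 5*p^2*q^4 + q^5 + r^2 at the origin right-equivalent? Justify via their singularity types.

No.

The Hessian of f at 0 is [[0, 0, 0], [0, 0, 0], [0, 0, 2]] with rank 1, so corank 2. A Groebner basis of the Jacobian ideal J(f) in C{p,q,r} is {p*q^2, -p*q/2 + q^3, p^2 + 2*p*q, r}; counting standard monomials gives mu = 5. Corank 2; j^3 = p^2*q has shape L^2 M (L != M), so D-series; mu = 5 gives D_5. The Hessian of g at 0 is [[0, 0, 0], [0, 0, 0], [0, 0, 2]] with rank 1, so corank 2. A Groebner basis of the Jacobian ideal J(g) in C{p,q,r} is {q^4, p^2, r}; counting standard monomials gives mu = 8. Corank 2; j^3 = p^3 is a perfect cube, so E-series; the 5-jet and mu = 8 give E_8. f is D_5 but g is E_8, hence not right-equivalent.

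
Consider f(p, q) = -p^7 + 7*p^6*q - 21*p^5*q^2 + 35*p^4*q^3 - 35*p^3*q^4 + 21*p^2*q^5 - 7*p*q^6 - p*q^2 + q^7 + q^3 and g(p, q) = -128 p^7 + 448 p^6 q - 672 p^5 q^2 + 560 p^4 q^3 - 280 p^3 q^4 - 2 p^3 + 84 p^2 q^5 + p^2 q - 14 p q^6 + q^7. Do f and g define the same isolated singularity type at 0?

Yes.

The Hessian of f at 0 has rank 0. Corank 2; j^3 = -q^2*(p - q) has shape L^2 M (L != M), so D-series; mu = 8 gives D_8. The Hessian of g at 0 has rank 0. Corank 2; j^3 = -p^2*(2*p - q) has shape L^2 M (L != M), so D-series; mu = 8 gives D_8. Both have type D_8, hence right-equivalent.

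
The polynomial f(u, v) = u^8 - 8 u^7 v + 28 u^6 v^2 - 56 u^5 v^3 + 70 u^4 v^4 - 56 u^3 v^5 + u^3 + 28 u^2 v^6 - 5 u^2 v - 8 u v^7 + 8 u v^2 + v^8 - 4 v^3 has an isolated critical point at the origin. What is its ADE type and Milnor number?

Type D9, Milnor number mu = 9.

The Hessian of f at 0 has rank 0. Corank 2; j^3 = (u - 2*v)^2*(u - v) has shape L^2 M (L != M), so D-series; mu = 9 gives D_9.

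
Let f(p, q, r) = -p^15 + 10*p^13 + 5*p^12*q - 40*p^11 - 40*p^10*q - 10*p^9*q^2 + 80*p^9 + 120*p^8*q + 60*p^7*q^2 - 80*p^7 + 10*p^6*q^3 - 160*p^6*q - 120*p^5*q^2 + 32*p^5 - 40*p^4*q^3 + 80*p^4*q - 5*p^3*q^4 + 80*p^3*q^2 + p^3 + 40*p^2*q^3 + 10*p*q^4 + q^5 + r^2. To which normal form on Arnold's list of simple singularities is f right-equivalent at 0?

E8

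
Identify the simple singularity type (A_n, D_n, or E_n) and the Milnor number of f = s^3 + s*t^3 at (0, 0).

The Hessian of f at 0 has rank 0. Corank 2; j^3 = s^3 is a perfect cube, so E-series; the 4-jet and mu = 7 give E_7.

Type E_7, Milnor number mu = 7.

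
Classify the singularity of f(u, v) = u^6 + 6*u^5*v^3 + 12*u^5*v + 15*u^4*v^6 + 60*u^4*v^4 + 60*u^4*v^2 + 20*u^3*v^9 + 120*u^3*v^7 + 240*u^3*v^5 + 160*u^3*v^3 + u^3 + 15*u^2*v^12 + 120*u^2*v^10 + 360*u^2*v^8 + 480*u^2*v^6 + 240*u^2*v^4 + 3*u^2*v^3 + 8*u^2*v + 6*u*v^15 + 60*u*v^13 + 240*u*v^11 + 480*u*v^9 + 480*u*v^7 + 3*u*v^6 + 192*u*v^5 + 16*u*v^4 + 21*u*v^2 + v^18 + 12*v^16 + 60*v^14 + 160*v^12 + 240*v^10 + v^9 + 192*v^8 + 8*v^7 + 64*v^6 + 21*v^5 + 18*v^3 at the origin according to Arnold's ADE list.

D_7

The Hessian of f at 0 has rank 0. Corank 2; j^3 = (u + 2*v)*(u + 3*v)^2 has shape L^2 M (L != M), so D-series; mu = 7 gives D_7.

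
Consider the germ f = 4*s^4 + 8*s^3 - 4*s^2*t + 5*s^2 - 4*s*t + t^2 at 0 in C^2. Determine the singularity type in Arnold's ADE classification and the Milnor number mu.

The Hessian of f at 0 has rank 2. Corank 0: nondegenerate Morse point, so A_1.

Type A1, Milnor number mu = 1.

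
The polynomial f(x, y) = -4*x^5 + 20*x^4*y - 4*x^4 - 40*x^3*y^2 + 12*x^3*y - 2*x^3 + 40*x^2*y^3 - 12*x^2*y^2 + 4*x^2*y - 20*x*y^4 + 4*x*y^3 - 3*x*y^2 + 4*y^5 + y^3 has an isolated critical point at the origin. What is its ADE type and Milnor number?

Type D4, Milnor number mu = 4.

The Hessian of f at 0 has rank 0. Corank 2; j^3 = -(x - y)*(2*x^2 - 2*x*y + y^2) splits into three distinct lines over C (the quadratic factor has nonzero discriminant), so D_4.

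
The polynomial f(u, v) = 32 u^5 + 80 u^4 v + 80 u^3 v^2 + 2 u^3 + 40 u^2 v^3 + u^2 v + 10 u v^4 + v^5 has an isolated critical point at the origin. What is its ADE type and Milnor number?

The Hessian of f at 0 has rank 0. Corank 2; j^3 = u^2*(2*u + v) has shape L^2 M (L != M), so D-series; mu = 6 gives D_6.

Type D6, Milnor number mu = 6.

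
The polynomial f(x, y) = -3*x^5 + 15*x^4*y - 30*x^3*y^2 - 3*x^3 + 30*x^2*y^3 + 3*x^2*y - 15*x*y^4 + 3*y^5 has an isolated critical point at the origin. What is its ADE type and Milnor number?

Type D_6, Milnor number mu = 6.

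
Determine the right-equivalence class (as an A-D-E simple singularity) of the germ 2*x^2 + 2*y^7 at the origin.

A6

The Hessian of f at 0 is [[4, 0], [0, 0]] with rank 1, so corank 1. A Groebner basis of the Jacobian ideal J(f) in C{x,y} is {y^6, x}; counting standard monomials gives mu = 6. Corank 1: A-series; mu = 6 gives A_6.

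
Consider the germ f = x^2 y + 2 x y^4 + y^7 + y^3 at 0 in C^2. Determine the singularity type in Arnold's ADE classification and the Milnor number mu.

Type D_{4}, Milnor number mu = 4.

The Hessian of f at 0 has rank 0. Corank 2; j^3 = y*(x^2 + y^2) splits into three distinct lines over C (the quadratic factor has nonzero discriminant), so D_4.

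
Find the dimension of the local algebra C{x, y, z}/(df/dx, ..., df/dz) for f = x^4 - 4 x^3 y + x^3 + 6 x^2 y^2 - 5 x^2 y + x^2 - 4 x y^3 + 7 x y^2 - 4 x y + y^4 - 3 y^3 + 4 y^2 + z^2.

2

The Hessian of f at 0 has rank 2. Corank 1: A-series; mu = 2 gives A_2.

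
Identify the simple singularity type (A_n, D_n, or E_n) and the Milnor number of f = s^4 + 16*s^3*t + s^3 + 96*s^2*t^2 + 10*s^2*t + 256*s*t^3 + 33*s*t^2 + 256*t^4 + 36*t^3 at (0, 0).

Type D5, Milnor number mu = 5.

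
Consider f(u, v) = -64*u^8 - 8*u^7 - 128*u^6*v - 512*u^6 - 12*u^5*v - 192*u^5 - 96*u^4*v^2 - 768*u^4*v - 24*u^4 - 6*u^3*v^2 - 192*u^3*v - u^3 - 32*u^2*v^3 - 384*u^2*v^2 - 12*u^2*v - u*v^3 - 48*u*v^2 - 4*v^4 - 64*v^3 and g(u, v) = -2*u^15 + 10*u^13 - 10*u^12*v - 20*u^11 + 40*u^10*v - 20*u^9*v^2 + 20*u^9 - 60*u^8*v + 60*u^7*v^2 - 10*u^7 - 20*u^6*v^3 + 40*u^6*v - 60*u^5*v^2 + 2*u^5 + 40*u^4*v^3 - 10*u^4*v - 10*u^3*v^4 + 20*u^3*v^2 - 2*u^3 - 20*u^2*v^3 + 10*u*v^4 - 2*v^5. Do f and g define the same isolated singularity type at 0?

The Hessian of f at 0 has rank 0. Corank 2; j^3 = -(u + 4*v)^3 is a perfect cube, so E-series; the 4-jet and mu = 7 give E_7. The Hessian of g at 0 has rank 0. Corank 2; j^3 = -2*u^3 is a perfect cube, so E-series; the 5-jet and mu = 8 give E_8. f is E_7 but g is E_8, hence not right-equivalent.

No.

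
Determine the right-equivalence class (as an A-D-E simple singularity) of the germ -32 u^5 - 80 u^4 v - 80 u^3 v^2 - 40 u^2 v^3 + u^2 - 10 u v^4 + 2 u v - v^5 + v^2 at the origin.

The Hessian of f at 0 has rank 1. Corank 1: A-series; mu = 4 gives A_4.

A_{4}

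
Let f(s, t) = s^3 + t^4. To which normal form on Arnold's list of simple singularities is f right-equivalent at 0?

E6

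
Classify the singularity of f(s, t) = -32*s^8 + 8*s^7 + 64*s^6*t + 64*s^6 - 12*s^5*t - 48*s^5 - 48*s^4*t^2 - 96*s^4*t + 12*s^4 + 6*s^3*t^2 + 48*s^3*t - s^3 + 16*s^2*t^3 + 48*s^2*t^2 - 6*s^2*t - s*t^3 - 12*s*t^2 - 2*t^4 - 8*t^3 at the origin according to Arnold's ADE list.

E_{7}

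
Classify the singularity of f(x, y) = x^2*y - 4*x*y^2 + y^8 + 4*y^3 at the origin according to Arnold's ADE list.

The Hessian of f at 0 is [[0, 0], [0, 0]] with rank 0, so corank 2. A Groebner basis of the Jacobian ideal J(f) in C{x,y} is {x^2/8 + y^7 - y^2/2, x^3 - 8*y^3, x*y - 2*y^2}; counting standard monomials gives mu = 9. Corank 2; j^3 = y*(x - 2*y)^2 has shape L^2 M (L != M), so D-series; mu = 9 gives D_9.

D9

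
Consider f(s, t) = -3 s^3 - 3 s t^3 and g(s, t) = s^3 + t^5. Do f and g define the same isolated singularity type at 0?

No.

The Hessian of f at 0 has rank 0. Corank 2; j^3 = -3*s^3 is a perfect cube, so E-series; the 4-jet and mu = 7 give E_7. The Hessian of g at 0 has rank 0. Corank 2; j^3 = s^3 is a perfect cube, so E-series; the 5-jet and mu = 8 give E_8. f is E_7 but g is E_8, hence not right-equivalent.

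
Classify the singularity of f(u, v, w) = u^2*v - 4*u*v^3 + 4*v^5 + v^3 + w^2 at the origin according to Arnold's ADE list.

The Hessian of f at 0 has rank 1. Corank 2; j^3 = v*(u^2 + v^2) splits into three distinct lines over C (the quadratic factor has nonzero discriminant), so D_4.

D_{4}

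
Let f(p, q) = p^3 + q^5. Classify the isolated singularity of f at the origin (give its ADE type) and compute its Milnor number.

The Hessian of f at 0 has rank 0. Corank 2; j^3 = p^3 is a perfect cube, so E-series; the 5-jet and mu = 8 give E_8.

Type E_8, Milnor number mu = 8.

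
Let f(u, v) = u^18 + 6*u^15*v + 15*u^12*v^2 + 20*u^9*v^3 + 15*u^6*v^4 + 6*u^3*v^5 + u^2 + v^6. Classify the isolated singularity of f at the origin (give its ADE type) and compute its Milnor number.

Type A_{5}, Milnor number mu = 5.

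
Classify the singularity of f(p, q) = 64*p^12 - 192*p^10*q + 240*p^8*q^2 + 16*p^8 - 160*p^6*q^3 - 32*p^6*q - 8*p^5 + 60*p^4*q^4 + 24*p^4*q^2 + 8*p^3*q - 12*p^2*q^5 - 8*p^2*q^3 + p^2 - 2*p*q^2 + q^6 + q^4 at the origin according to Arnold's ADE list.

A_5

The Hessian of f at 0 has rank 1. Corank 1: A-series; mu = 5 gives A_5.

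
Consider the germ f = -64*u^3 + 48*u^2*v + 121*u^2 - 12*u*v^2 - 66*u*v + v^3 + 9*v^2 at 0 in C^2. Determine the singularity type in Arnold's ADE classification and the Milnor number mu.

Type A_{2}, Milnor number mu = 2.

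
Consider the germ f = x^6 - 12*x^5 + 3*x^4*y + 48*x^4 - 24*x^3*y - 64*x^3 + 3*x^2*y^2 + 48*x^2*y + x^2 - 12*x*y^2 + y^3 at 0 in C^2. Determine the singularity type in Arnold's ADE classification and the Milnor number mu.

Type A_{2}, Milnor number mu = 2.

The Hessian of f at 0 is [[2, 0], [0, 0]] with rank 1, so corank 1. A Groebner basis of the Jacobian ideal J(f) in C{x,y} is {y^2, x}; counting standard monomials gives mu = 2. Corank 1: A-series; mu = 2 gives A_2.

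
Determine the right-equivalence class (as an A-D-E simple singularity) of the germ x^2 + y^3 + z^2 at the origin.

A_{2}

The Hessian of f at 0 has rank 2. Corank 1: A-series; mu = 2 gives A_2.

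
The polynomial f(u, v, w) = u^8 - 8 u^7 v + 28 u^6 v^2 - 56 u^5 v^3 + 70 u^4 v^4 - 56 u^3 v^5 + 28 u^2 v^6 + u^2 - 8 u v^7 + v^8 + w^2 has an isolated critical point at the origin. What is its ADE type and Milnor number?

The Hessian of f at 0 has rank 2. Corank 1: A-series; mu = 7 gives A_7.

Type A_{7}, Milnor number mu = 7.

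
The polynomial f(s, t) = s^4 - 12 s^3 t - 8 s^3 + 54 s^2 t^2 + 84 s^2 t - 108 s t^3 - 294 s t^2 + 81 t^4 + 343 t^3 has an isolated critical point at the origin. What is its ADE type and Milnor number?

Type E6, Milnor number mu = 6.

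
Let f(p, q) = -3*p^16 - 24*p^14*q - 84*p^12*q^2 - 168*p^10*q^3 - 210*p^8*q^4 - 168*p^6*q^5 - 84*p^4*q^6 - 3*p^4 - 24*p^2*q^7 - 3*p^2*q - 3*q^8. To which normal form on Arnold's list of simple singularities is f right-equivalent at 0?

The Hessian of f at 0 is [[0, 0], [0, 0]] with rank 0, so corank 2. A Groebner basis of the Jacobian ideal J(f) in C{p,q} is {p^2/8 + q^7, p^3, p*q}; counting standard monomials gives mu = 9. Corank 2; j^3 = -3*p^2*q has shape L^2 M (L != M), so D-series; mu = 9 gives D_9.

D_9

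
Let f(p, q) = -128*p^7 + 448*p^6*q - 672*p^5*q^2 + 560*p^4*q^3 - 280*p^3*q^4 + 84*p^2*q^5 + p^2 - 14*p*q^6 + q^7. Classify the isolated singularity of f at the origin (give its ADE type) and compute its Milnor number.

Type A6, Milnor number mu = 6.

The Hessian of f at 0 has rank 1. Corank 1: A-series; mu = 6 gives A_6.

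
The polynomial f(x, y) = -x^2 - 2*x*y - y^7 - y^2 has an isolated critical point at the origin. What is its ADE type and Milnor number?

Type A_{6}, Milnor number mu = 6.

The Hessian of f at 0 has rank 1. Corank 1: A-series; mu = 6 gives A_6.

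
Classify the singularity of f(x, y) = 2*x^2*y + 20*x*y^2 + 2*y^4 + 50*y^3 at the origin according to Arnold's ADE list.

D_5

The Hessian of f at 0 has rank 0. Corank 2; j^3 = 2*y*(x + 5*y)^2 has shape L^2 M (L != M), so D-series; mu = 5 gives D_5.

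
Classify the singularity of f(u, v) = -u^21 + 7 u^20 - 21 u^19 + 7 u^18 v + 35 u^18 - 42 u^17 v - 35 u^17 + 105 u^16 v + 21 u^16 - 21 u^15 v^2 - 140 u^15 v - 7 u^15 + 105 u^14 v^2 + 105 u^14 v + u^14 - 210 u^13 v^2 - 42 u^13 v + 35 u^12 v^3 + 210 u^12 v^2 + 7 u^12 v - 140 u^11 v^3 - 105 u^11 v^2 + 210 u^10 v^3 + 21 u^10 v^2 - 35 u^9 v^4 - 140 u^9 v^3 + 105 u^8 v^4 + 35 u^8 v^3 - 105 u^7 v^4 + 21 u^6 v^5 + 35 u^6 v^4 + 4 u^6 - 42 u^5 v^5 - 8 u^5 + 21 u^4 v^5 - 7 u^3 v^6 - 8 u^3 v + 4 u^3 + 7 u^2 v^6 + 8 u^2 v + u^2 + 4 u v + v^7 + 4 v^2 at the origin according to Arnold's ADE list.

The Hessian of f at 0 has rank 1. Corank 1: A-series; mu = 6 gives A_6.

A_{6}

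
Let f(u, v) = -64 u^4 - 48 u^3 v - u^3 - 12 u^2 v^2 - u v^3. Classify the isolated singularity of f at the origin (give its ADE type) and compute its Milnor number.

Type E_7, Milnor number mu = 7.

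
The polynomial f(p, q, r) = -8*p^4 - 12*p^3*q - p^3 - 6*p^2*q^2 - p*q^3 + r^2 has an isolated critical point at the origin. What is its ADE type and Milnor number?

Type E7, Milnor number mu = 7.

The Hessian of f at 0 is [[0, 0, 0], [0, 0, 0], [0, 0, 2]] with rank 1, so corank 2. A Groebner basis of the Jacobian ideal J(f) in C{p,q,r} is {3*p^2/4 + q^4 + q^3/4, p^3, p^2*q - p^2/4 - q^3/12, p^2 + p*q^2 + q^3/3, r}; counting standard monomials gives mu = 7. Corank 2; j^3 = -p^3 is a perfect cube, so E-series; the 4-jet and mu = 7 give E_7.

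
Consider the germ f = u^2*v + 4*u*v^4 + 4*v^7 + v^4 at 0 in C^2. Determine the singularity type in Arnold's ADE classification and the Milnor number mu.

Type D_{5}, Milnor number mu = 5.

The Hessian of f at 0 has rank 0. Corank 2; j^3 = u^2*v has shape L^2 M (L != M), so D-series; mu = 5 gives D_5.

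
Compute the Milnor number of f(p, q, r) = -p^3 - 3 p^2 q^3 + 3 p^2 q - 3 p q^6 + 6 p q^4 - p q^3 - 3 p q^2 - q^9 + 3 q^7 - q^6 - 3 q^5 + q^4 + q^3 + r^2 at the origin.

7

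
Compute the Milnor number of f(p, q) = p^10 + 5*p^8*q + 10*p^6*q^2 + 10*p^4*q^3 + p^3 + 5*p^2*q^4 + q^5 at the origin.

8

The Hessian of f at 0 has rank 0. Corank 2; j^3 = p^3 is a perfect cube, so E-series; the 5-jet and mu = 8 give E_8.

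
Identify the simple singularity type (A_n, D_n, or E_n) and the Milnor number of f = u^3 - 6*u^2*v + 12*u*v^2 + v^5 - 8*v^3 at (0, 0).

Type E_8, Milnor number mu = 8.

The Hessian of f at 0 has rank 0. Corank 2; j^3 = (u - 2*v)^3 is a perfect cube, so E-series; the 5-jet and mu = 8 give E_8.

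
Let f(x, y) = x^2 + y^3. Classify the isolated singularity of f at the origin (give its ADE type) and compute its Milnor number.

The Hessian of f at 0 has rank 1. Corank 1: A-series; mu = 2 gives A_2.

Type A_{2}, Milnor number mu = 2.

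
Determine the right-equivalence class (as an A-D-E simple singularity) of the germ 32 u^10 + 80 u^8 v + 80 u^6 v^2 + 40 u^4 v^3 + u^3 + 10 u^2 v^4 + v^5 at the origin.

The Hessian of f at 0 has rank 0. Corank 2; j^3 = u^3 is a perfect cube, so E-series; the 5-jet and mu = 8 give E_8.

E_{8}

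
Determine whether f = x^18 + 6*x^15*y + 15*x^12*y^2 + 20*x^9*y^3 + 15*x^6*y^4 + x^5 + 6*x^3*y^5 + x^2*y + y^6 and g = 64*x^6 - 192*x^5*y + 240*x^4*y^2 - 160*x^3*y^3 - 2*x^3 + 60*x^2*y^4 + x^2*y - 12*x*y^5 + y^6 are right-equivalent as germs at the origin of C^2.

Yes.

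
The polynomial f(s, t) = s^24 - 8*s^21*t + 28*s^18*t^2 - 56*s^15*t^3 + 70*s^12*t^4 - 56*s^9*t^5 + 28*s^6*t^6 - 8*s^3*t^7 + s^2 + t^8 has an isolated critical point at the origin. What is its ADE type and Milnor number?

Type A_7, Milnor number mu = 7.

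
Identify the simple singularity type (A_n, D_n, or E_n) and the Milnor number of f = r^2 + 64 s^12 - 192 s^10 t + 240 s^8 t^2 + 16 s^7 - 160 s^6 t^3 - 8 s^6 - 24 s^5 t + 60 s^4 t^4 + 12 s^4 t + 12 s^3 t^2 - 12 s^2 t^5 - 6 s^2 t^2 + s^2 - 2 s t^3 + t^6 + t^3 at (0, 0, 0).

Type A2, Milnor number mu = 2.

The Hessian of f at 0 has rank 2. Corank 1: A-series; mu = 2 gives A_2.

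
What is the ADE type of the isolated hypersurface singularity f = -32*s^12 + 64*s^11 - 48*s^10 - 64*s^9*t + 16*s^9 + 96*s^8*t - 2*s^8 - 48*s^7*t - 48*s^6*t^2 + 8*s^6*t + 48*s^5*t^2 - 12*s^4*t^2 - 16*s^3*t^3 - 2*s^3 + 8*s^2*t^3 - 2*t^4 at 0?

E_6

The Hessian of f at 0 is [[0, 0], [0, 0]] with rank 0, so corank 2. A Groebner basis of the Jacobian ideal J(f) in C{s,t} is {t^3, s^2}; counting standard monomials gives mu = 6. Corank 2; j^3 = -2*s^3 is a perfect cube, so E-series; the 4-jet and mu = 6 give E_6.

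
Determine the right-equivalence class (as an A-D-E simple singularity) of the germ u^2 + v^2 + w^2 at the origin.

A1

The Hessian of f at 0 is [[2, 0, 0], [0, 2, 0], [0, 0, 2]] with rank 3, so corank 0. A Groebner basis of the Jacobian ideal J(f) in C{u,v,w} is {u, v, w}; counting standard monomials gives mu = 1. Corank 0: nondegenerate Morse point, so A_1.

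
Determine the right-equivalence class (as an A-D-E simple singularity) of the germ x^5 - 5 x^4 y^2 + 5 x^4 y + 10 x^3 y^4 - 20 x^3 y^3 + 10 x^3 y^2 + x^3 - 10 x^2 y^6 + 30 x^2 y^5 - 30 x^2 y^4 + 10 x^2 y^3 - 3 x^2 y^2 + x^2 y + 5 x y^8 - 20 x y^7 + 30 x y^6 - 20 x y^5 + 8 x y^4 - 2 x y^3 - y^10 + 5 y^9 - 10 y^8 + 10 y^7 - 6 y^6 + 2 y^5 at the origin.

D6

The Hessian of f at 0 has rank 0. Corank 2; j^3 = x^2*(x + y) has shape L^2 M (L != M), so D-series; mu = 6 gives D_6.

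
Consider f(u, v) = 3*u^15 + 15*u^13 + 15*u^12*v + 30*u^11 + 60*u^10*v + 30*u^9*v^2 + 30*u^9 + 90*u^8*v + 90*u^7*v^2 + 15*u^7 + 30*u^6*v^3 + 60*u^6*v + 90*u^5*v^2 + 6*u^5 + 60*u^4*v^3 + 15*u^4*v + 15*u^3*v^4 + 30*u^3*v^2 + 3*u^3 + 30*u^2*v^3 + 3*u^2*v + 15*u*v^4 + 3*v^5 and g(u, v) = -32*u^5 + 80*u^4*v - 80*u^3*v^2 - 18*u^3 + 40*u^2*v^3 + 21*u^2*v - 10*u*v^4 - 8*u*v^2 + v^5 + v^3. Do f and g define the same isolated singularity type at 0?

Yes.

The Hessian of f at 0 is [[0, 0], [0, 0]] with rank 0, so corank 2. A Groebner basis of the Jacobian ideal J(f) in C{u,v} is {-u*v/5 + v^4, u*v^2, u^2 + u*v}; counting standard monomials gives mu = 6. Corank 2; j^3 = 3*u^2*(u + v) has shape L^2 M (L != M), so D-series; mu = 6 gives D_6. The Hessian of g at 0 is [[0, 0], [0, 0]] with rank 0, so corank 2. A Groebner basis of the Jacobian ideal J(g) in C{u,v} is {243*u*v/10 + v^4 - 81*v^2/10, u*v^2 - v^3/3, u^2 - 5*u*v/6 + v^2/6}; counting standard monomials gives mu = 6. Corank 2; j^3 = -(2*u - v)*(3*u - v)^2 has shape L^2 M (L != M), so D-series; mu = 6 gives D_6. Both have type D_6, hence right-equivalent.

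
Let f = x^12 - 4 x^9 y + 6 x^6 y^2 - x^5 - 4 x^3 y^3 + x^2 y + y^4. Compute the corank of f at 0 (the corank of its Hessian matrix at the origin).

2

Hessian at 0 has rank 0.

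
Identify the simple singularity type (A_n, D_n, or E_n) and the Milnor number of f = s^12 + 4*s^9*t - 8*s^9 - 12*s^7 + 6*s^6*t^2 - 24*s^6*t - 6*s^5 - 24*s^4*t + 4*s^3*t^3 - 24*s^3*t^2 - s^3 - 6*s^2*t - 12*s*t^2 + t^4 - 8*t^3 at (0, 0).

The Hessian of f at 0 has rank 0. Corank 2; j^3 = -(s + 2*t)^3 is a perfect cube, so E-series; the 4-jet and mu = 6 give E_6.

Type E_{6}, Milnor number mu = 6.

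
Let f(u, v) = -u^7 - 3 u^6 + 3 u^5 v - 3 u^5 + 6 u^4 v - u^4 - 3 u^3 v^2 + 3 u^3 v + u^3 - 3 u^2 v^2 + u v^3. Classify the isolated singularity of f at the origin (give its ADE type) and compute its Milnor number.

Type E_{7}, Milnor number mu = 7.

The Hessian of f at 0 is [[0, 0], [0, 0]] with rank 0, so corank 2. A Groebner basis of the Jacobian ideal J(f) in C{u,v} is {3*u^2 + v^4 + v^3, u^3, u^2*v - u^2 - v^3/3, -2*u^2 + u*v^2 - 2*v^3/3}; counting standard monomials gives mu = 7. Corank 2; j^3 = u^3 is a perfect cube, so E-series; the 4-jet and mu = 7 give E_7.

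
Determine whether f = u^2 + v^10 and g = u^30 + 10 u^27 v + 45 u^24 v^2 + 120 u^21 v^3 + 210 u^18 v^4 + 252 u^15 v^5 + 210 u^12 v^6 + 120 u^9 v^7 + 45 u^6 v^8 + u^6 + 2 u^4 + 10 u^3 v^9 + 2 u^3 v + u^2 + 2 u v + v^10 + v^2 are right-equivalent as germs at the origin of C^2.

The Hessian of f at 0 is [[2, 0], [0, 0]] with rank 1, so corank 1. A Groebner basis of the Jacobian ideal J(f) in C{u,v} is {v^9, u}; counting standard monomials gives mu = 9. Corank 1: A-series; mu = 9 gives A_9. The Hessian of g at 0 is [[2, 2], [2, 2]] with rank 1, so corank 1. A Groebner basis of the Jacobian ideal J(g) in C{u,v} is {-4*u*v^2 - u + v^5 - 3*v^3 - v, u^2/2 + u*v^3 + 3*u*v/2 + v^4/2 + v^2, u^3 + u + v, u^2*v + u*v^2 - u/3 + v^3/3 - v/3}; counting standard monomials gives mu = 9. Corank 1: A-series; mu = 9 gives A_9. Both have type A_9, hence right-equivalent.

Yes.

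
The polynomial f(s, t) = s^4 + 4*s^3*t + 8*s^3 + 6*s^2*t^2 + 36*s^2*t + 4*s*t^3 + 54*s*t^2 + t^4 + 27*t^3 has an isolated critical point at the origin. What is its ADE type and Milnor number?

Type E_{6}, Milnor number mu = 6.

The Hessian of f at 0 has rank 0. Corank 2; j^3 = (2*s + 3*t)^3 is a perfect cube, so E-series; the 4-jet and mu = 6 give E_6.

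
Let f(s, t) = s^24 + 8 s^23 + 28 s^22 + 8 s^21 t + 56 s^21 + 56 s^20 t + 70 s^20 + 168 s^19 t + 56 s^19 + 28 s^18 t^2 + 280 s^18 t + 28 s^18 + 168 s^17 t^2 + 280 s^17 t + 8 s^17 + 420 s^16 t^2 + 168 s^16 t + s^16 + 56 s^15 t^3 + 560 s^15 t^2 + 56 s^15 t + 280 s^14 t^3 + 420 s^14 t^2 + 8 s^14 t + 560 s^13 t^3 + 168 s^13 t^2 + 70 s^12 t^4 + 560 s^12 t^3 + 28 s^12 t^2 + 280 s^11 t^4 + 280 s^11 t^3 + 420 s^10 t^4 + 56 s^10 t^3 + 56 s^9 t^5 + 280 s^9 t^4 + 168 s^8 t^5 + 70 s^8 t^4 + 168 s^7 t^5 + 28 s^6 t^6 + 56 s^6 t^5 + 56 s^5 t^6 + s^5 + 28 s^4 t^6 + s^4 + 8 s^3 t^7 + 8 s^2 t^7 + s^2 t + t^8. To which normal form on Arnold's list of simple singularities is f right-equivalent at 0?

D9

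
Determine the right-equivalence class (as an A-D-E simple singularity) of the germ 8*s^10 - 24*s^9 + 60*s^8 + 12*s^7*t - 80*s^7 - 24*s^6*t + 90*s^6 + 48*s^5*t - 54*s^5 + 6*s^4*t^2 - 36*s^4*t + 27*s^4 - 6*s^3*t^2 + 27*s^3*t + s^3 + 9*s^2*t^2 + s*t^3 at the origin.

E7

The Hessian of f at 0 is [[0, 0], [0, 0]] with rank 0, so corank 2. A Groebner basis of the Jacobian ideal J(f) in C{s,t} is {s^2/3 + t^4 + t^3/9, s^3, s^2*t - s^2/9 - t^3/27, 2*s^2/3 + s*t^2 + 2*t^3/9}; counting standard monomials gives mu = 7. Corank 2; j^3 = s^3 is a perfect cube, so E-series; the 4-jet and mu = 7 give E_7.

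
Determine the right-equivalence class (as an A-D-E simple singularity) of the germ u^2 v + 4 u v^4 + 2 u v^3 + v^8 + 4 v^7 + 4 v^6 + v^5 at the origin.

The Hessian of f at 0 is [[0, 0], [0, 0]] with rank 0, so corank 2. A Groebner basis of the Jacobian ideal J(f) in C{u,v} is {u^2*v^2 - u^2*v/2 + u^2/4 + u*v^2/4, u^2*v/3 + u^2/6 + u*v^3 + u*v/12 + v^3/12, u*v/2 + v^4 + v^3/2, u^3 + 2*u^2*v/3 - 5*u^2/12 - u*v^2/2 + u*v/24 + v^3/24}; counting standard monomials gives mu = 9. Corank 2; j^3 = u^2*v has shape L^2 M (L != M), so D-series; mu = 9 gives D_9.

D_9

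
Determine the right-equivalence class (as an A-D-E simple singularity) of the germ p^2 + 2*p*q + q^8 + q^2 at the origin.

The Hessian of f at 0 has rank 1. Corank 1: A-series; mu = 7 gives A_7.

A_7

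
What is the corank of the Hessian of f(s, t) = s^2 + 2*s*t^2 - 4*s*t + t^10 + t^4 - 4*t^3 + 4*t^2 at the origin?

1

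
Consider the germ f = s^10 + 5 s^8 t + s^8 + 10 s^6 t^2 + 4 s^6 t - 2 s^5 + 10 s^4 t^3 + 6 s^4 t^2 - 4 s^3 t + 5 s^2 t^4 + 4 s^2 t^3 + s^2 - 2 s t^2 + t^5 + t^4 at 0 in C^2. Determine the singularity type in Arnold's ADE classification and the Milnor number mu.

Type A_{4}, Milnor number mu = 4.

The Hessian of f at 0 has rank 1. Corank 1: A-series; mu = 4 gives A_4.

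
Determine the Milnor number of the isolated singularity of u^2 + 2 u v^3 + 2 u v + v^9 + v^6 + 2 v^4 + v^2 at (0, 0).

8

The Hessian of f at 0 has rank 1. Corank 1: A-series; mu = 8 gives A_8.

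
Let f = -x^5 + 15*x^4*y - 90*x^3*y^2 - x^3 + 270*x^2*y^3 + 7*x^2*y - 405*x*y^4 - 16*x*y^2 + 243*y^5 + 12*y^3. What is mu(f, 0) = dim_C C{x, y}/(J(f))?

The Hessian of f at 0 has rank 0. Corank 2; j^3 = -(x - 3*y)*(x - 2*y)^2 has shape L^2 M (L != M), so D-series; mu = 6 gives D_6.

6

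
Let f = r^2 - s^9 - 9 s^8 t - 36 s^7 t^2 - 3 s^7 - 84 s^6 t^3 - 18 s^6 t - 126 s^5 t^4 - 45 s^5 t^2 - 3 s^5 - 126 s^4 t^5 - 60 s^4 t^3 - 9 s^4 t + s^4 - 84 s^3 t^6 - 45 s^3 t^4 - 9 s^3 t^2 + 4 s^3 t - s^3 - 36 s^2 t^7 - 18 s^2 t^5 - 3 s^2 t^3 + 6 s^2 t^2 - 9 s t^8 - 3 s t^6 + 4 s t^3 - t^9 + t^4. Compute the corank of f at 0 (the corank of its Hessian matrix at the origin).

2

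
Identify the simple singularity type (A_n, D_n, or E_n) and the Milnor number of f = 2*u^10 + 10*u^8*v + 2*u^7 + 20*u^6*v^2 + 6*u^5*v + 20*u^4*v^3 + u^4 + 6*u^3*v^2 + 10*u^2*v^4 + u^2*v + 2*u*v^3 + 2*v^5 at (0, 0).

The Hessian of f at 0 has rank 0. Corank 2; j^3 = u^2*v has shape L^2 M (L != M), so D-series; mu = 6 gives D_6.

Type D_6, Milnor number mu = 6.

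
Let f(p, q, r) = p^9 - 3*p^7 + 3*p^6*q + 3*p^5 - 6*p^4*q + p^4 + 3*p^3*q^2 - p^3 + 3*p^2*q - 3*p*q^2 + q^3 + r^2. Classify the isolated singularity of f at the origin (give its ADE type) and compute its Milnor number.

The Hessian of f at 0 is [[0, 0, 0], [0, 0, 0], [0, 0, 2]] with rank 1, so corank 2. A Groebner basis of the Jacobian ideal J(f) in C{p,q,r} is {q^4, p*q^2 - 2*q^3/3, p^2 - 2*p*q + q^2, r}; counting standard monomials gives mu = 6. Corank 2; j^3 = -(p - q)^3 is a perfect cube, so E-series; the 4-jet and mu = 6 give E_6.

Type E6, Milnor number mu = 6.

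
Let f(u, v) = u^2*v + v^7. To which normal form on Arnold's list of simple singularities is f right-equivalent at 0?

D_8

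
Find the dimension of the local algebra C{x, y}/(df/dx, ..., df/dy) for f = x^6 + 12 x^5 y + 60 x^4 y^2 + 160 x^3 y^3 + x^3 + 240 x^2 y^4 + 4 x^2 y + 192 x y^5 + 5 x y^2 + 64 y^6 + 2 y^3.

7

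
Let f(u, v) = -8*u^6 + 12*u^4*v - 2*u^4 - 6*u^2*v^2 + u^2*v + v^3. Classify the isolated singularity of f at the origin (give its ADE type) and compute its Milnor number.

The Hessian of f at 0 has rank 0. Corank 2; j^3 = v*(u^2 + v^2) splits into three distinct lines over C (the quadratic factor has nonzero discriminant), so D_4.

Type D4, Milnor number mu = 4.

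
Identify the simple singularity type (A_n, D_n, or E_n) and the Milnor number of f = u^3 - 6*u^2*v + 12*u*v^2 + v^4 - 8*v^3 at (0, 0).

The Hessian of f at 0 has rank 0. Corank 2; j^3 = (u - 2*v)^3 is a perfect cube, so E-series; the 4-jet and mu = 6 give E_6.

Type E6, Milnor number mu = 6.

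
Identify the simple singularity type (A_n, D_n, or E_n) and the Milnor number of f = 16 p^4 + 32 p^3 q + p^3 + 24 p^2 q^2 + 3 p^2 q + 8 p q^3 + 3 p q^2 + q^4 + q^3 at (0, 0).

The Hessian of f at 0 is [[0, 0], [0, 0]] with rank 0, so corank 2. A Groebner basis of the Jacobian ideal J(f) in C{p,q} is {q^4, p*q^2 + 5*q^3/6, p^2 + 2*p*q + q^2}; counting standard monomials gives mu = 6. Corank 2; j^3 = (p + q)^3 is a perfect cube, so E-series; the 4-jet and mu = 6 give E_6.

Type E_{6}, Milnor number mu = 6.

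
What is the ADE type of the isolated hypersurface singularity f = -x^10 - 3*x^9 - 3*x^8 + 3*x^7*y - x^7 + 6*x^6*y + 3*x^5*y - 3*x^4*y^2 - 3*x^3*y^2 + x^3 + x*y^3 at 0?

E7

The Hessian of f at 0 has rank 0. Corank 2; j^3 = x^3 is a perfect cube, so E-series; the 4-jet and mu = 7 give E_7.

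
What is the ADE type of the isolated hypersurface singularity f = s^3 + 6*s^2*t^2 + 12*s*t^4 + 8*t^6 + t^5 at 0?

The Hessian of f at 0 is [[0, 0], [0, 0]] with rank 0, so corank 2. A Groebner basis of the Jacobian ideal J(f) in C{s,t} is {t^4, s^3, s^2/4 + s*t^2}; counting standard monomials gives mu = 8. Corank 2; j^3 = s^3 is a perfect cube, so E-series; the 5-jet and mu = 8 give E_8.

E_{8}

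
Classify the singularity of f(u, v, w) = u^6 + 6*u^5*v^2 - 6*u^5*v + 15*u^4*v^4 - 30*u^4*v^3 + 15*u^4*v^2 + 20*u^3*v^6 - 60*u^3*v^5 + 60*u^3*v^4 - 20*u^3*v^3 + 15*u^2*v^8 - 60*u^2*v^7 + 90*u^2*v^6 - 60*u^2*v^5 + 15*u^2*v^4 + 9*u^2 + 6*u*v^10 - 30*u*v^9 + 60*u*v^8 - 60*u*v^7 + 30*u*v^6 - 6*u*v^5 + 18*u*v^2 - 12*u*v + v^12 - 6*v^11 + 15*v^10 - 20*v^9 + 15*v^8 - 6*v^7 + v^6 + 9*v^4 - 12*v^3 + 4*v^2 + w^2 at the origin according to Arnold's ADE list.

A_5

The Hessian of f at 0 has rank 2. Corank 1: A-series; mu = 5 gives A_5.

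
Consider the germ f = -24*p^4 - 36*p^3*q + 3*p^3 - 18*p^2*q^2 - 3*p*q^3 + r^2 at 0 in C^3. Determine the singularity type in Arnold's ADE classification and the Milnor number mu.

The Hessian of f at 0 has rank 1. Corank 2; j^3 = 3*p^3 is a perfect cube, so E-series; the 4-jet and mu = 7 give E_7.

Type E_7, Milnor number mu = 7.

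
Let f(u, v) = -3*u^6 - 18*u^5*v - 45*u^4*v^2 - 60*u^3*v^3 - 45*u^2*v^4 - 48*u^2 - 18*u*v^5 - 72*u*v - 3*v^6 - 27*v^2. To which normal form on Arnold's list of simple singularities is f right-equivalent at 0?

A5

The Hessian of f at 0 has rank 1. Corank 1: A-series; mu = 5 gives A_5.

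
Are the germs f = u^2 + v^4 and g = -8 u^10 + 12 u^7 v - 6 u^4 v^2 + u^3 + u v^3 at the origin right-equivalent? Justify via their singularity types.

No.

The Hessian of f at 0 has rank 1. Corank 1: A-series; mu = 3 gives A_3. The Hessian of g at 0 has rank 0. Corank 2; j^3 = u^3 is a perfect cube, so E-series; the 4-jet and mu = 7 give E_7. f is A_3 but g is E_7, hence not right-equivalent.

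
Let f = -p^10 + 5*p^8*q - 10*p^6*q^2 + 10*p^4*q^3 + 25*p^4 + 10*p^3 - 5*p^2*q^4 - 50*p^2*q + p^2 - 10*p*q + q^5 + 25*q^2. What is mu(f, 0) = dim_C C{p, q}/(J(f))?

4

The Hessian of f at 0 has rank 1. Corank 1: A-series; mu = 4 gives A_4.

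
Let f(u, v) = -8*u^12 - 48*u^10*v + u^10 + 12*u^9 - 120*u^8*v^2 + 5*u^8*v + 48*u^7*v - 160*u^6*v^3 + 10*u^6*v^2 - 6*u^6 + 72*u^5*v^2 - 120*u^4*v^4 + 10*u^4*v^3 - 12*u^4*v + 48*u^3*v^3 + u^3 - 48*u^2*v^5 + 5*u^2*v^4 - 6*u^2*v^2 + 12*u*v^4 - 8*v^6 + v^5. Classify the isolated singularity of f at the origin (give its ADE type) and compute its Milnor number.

The Hessian of f at 0 has rank 0. Corank 2; j^3 = u^3 is a perfect cube, so E-series; the 5-jet and mu = 8 give E_8.

Type E8, Milnor number mu = 8.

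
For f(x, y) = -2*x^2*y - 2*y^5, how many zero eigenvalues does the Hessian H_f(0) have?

2

Hessian at 0 has rank 0.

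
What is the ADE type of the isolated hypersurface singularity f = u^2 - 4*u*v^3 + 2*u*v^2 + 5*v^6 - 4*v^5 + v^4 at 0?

The Hessian of f at 0 has rank 1. Corank 1: A-series; mu = 5 gives A_5.

A_5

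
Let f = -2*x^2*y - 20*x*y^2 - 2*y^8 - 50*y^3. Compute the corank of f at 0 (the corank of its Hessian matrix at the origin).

Hessian at 0 has rank 0.

2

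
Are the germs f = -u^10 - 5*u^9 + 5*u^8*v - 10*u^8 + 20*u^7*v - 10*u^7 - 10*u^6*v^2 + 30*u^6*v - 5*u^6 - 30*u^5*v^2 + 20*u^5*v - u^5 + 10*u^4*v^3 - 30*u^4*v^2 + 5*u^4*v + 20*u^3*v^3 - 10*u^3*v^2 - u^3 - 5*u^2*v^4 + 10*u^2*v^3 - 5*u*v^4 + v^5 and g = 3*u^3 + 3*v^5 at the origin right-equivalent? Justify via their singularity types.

Yes.

The Hessian of f at 0 has rank 0. Corank 2; j^3 = -u^3 is a perfect cube, so E-series; the 5-jet and mu = 8 give E_8. The Hessian of g at 0 has rank 0. Corank 2; j^3 = 3*u^3 is a perfect cube, so E-series; the 5-jet and mu = 8 give E_8. Both have type E_8, hence right-equivalent.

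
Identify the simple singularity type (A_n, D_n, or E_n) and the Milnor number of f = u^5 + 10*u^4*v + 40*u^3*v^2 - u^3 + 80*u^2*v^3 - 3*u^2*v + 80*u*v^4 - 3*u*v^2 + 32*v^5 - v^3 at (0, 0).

Type E_{8}, Milnor number mu = 8.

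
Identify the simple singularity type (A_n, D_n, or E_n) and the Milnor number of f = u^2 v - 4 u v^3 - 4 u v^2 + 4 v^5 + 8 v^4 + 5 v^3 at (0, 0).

Type D_{4}, Milnor number mu = 4.

The Hessian of f at 0 is [[0, 0], [0, 0]] with rank 0, so corank 2. A Groebner basis of the Jacobian ideal J(f) in C{u,v} is {v^3, u^2 - v^2, u*v - 2*v^2}; counting standard monomials gives mu = 4. Corank 2; j^3 = v*(u^2 - 4*u*v + 5*v^2) splits into three distinct lines over C (the quadratic factor has nonzero discriminant), so D_4.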